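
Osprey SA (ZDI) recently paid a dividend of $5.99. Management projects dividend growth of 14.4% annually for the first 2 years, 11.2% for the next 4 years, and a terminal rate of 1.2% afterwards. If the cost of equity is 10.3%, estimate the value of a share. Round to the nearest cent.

$112.99

Three-stage DDM. Project D₁…D_6; terminal Gordon value at t=6 with g = 0.012; discount at r = 0.103.
D_1 = 6.8526
D_2 = 7.8393
D_3 = 8.7173
D_4 = 9.6937
D_5 = 10.7794
D_6 = 11.9867
TV_6 = 12.1305/(0.103−0.012) = 133.3021
P₀ = Σ Dₜ/(1+r)ᵗ + TV_6/(1+r)^6 = 112.9866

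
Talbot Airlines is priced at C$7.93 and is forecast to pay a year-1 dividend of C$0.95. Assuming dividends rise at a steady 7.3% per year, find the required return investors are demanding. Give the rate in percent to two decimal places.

Rearranging the constant-growth DDM: r = D₁/P₀ + g.
r = 0.9500 / 7.93 + 0.073 = 0.11980 + 0.073 = 0.19280

19.28%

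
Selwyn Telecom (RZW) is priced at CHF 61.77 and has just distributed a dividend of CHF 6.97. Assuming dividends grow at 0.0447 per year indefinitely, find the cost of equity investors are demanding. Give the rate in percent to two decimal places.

16.26%

Rearranging the constant-growth DDM: r = D₁/P₀ + g.
D₁ = 6.97 × (1 + 0.0447) = 7.2816.
r = 7.2816 / 61.77 + 0.0447 = 0.11788 + 0.0447 = 0.16258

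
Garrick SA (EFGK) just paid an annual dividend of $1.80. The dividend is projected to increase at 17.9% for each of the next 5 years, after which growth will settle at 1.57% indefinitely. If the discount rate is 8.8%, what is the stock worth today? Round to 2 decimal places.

Two-stage DDM. Project D₁…D_5 at 0.179, terminal growth 0.0157, discount at r = 0.088.
D_1 = 2.1222
D_2 = 2.5021
D_3 = 2.9499
D_4 = 3.4780
D_5 = 4.1005
Terminal value at t=5: TV = D_6/(r−g) = 4.1649/(0.088−0.0157) = 57.6061
P₀ = 2.1222/(1+0.088)^1 + 2.5021/(1+0.088)^2 + 2.9499/(1+0.088)^3 + 3.4780/(1+0.088)^4 + 4.1005/(1+0.088)^5 + 57.6061/(1+0.088)^5 = 49.3119

$49.31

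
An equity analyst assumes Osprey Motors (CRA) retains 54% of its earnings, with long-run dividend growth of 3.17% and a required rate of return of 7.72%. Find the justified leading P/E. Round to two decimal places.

Payout ratio b = 1 − 0.54 = 0.46.
Justified leading P/E = b/(r−g) = 0.46/(0.0772−0.0317) = 10.1099

10.11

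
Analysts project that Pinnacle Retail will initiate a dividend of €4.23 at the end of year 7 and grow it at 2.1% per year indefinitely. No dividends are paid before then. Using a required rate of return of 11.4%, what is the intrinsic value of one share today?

€23.80

Deferred-dividend DDM. At t=6 the remaining stream is a growing perpetuity with first payment D_7 = 4.23.
V_6 = D_7/(r−g) = 4.23/(0.114−0.021) = 45.4839
P₀ = V_6/(1+r)^6 = 45.4839/(1+0.114)^6 = 23.7983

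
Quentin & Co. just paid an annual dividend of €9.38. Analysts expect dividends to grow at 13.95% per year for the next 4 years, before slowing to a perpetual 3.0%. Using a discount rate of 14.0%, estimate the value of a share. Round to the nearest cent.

€125.16

Two-stage DDM. Project D₁…D_4 at 0.1395, terminal growth 0.03, discount at r = 0.14.
D_1 = 10.6885
D_2 = 12.1796
D_3 = 13.8786
D_4 = 15.8147
Terminal value at t=4: TV = D_5/(r−g) = 16.2891/(0.14−0.03) = 148.0828
P₀ = 10.6885/(1+0.14)^1 + 12.1796/(1+0.14)^2 + 13.8786/(1+0.14)^3 + 15.8147/(1+0.14)^4 + 148.0828/(1+0.14)^4 = 125.1558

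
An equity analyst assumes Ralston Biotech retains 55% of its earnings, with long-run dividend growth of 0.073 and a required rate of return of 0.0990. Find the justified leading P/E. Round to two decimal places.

17.31

Payout ratio b = 1 − 0.55 = 0.45.
Justified leading P/E = b/(r−g) = 0.45/(0.099−0.073) = 17.3077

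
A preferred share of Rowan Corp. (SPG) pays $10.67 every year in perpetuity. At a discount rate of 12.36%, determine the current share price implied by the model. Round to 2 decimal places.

Zero-growth DDM (perpetuity): P₀ = D/r = 10.67 / 0.1236 = 86.3269

$86.33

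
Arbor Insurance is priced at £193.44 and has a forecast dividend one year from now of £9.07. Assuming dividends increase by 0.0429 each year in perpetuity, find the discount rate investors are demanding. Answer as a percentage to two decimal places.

8.98%

Rearranging the constant-growth DDM: r = D₁/P₀ + g.
r = 9.0700 / 193.44 + 0.0429 = 0.04689 + 0.0429 = 0.08979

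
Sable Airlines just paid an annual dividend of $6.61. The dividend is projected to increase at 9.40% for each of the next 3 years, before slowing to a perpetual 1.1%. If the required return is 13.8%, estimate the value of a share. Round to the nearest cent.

Two-stage DDM. Project D₁…D_3 at 0.094, terminal growth 0.011, discount at r = 0.138.
D_1 = 7.2313
D_2 = 7.9111
D_3 = 8.6547
Terminal value at t=3: TV = D_4/(r−g) = 8.7499/(0.138−0.011) = 68.8971
P₀ = 7.2313/(1+0.138)^1 + 7.9111/(1+0.138)^2 + 8.6547/(1+0.138)^3 + 68.8971/(1+0.138)^3 = 65.0849

$65.08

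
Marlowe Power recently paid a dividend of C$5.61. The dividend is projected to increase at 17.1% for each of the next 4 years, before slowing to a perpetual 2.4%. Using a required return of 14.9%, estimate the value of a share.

C$73.11

Two-stage DDM. Project D₁…D_4 at 0.171, terminal growth 0.024, discount at r = 0.149.
D_1 = 6.5693
D_2 = 7.6927
D_3 = 9.0081
D_4 = 10.5485
Terminal value at t=4: TV = D_5/(r−g) = 10.8017/(0.149−0.024) = 86.4133
P₀ = 6.5693/(1+0.149)^1 + 7.6927/(1+0.149)^2 + 9.0081/(1+0.149)^3 + 10.5485/(1+0.149)^4 + 86.4133/(1+0.149)^4 = 73.1142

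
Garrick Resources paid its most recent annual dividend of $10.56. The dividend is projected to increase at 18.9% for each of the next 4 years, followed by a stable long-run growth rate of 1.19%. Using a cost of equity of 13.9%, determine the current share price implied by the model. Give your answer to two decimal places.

$146.92

Two-stage DDM. Project D₁…D_4 at 0.189, terminal growth 0.0119, discount at r = 0.139.
D_1 = 12.5558
D_2 = 14.9289
D_3 = 17.7505
D_4 = 21.1053
Terminal value at t=4: TV = D_5/(r−g) = 21.3564/(0.139−0.0119) = 168.0287
P₀ = 12.5558/(1+0.139)^1 + 14.9289/(1+0.139)^2 + 17.7505/(1+0.139)^3 + 21.1053/(1+0.139)^4 + 168.0287/(1+0.139)^4 = 146.9199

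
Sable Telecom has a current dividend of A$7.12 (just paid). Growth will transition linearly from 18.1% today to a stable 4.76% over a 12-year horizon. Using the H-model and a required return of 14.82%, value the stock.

H-model: P₀ = D₀[(1+g_L) + H(g_S−g_L)]/(r−g_L), with H = 12/2 = 6.
P₀ = 7.12 × [(1+0.0476) + 6×(0.181−0.0476)] / (0.1482−0.0476)
   = 7.12 × 1.8480 / 0.1006 = 130.7928

A$130.79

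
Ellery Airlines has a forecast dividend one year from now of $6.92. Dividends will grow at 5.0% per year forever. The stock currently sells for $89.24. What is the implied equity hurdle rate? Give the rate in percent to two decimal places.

Rearranging the constant-growth DDM: r = D₁/P₀ + g.
r = 6.9200 / 89.24 + 0.05 = 0.07754 + 0.05 = 0.12754

12.75%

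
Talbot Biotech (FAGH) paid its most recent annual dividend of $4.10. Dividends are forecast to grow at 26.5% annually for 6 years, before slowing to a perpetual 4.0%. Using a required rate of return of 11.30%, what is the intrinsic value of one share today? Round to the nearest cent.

Two-stage DDM. Project D₁…D_6 at 0.265, terminal growth 0.04, discount at r = 0.113.
D_1 = 5.1865
D_2 = 6.5609
D_3 = 8.2996
D_4 = 10.4990
D_5 = 13.2812
D_6 = 16.8007
Terminal value at t=6: TV = D_7/(r−g) = 17.4727/(0.113−0.04) = 239.3522
P₀ = 5.1865/(1+0.113)^1 + 6.5609/(1+0.113)^2 + 8.2996/(1+0.113)^3 + 10.4990/(1+0.113)^4 + 13.2812/(1+0.113)^5 + 16.8007/(1+0.113)^6 + 239.3522/(1+0.113)^6 = 165.3435

$165.34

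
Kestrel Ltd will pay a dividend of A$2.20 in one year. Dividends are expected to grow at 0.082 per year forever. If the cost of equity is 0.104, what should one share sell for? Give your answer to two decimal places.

A$100.00

Gordon growth model: P₀ = D₁/(r − g), with D₁ = 2.20 given directly.
P₀ = 2.2000 / (0.104 − 0.082) = 2.2000 / 0.022 = 100.0000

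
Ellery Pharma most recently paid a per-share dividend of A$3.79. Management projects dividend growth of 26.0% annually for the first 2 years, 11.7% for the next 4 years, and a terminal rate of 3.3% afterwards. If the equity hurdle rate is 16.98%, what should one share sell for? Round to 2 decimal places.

A$51.77

Three-stage DDM. Project D₁…D_6; terminal Gordon value at t=6 with g = 0.033; discount at r = 0.1698.
D_1 = 4.7754
D_2 = 6.0170
D_3 = 6.7210
D_4 = 7.5073
D_5 = 8.3857
D_6 = 9.3668
TV_6 = 9.6759/(0.1698−0.033) = 70.7306
P₀ = Σ Dₜ/(1+r)ᵗ + TV_6/(1+r)^6 = 51.7720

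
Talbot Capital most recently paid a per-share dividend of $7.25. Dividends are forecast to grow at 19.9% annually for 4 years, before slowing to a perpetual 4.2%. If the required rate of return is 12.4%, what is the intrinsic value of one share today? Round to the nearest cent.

$153.46

Two-stage DDM. Project D₁…D_4 at 0.199, terminal growth 0.042, discount at r = 0.124.
D_1 = 8.6928
D_2 = 10.4226
D_3 = 12.4967
D_4 = 14.9836
Terminal value at t=4: TV = D_5/(r−g) = 15.6129/(0.124−0.042) = 190.4007
P₀ = 8.6928/(1+0.124)^1 + 10.4226/(1+0.124)^2 + 12.4967/(1+0.124)^3 + 14.9836/(1+0.124)^4 + 190.4007/(1+0.124)^4 = 153.4612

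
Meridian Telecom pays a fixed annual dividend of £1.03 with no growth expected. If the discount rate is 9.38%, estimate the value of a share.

£10.98

Zero-growth DDM (perpetuity): P₀ = D/r = 1.03 / 0.0938 = 10.9808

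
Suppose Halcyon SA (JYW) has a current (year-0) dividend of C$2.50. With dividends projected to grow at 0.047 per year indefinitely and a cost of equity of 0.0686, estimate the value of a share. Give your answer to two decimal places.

Gordon growth model: P₀ = D₁/(r − g). D₁ = 2.50 × (1 + 0.047) = 2.6175.
P₀ = 2.6175 / (0.0686 − 0.047) = 2.6175 / 0.0216 = 121.1806

C$121.18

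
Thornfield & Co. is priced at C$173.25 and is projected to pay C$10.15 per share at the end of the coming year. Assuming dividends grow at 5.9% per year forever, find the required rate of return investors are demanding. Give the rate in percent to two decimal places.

Rearranging the constant-growth DDM: r = D₁/P₀ + g.
r = 10.1500 / 173.25 + 0.059 = 0.05859 + 0.059 = 0.11759

11.76%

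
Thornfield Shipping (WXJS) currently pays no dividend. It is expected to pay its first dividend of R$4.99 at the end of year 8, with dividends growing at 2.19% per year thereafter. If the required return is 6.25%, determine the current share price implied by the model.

R$80.40

Deferred-dividend DDM. At t=7 the remaining stream is a growing perpetuity with first payment D_8 = 4.99.
V_7 = D_8/(r−g) = 4.99/(0.0625−0.0219) = 122.9064
P₀ = V_7/(1+r)^7 = 122.9064/(1+0.0625)^7 = 80.4029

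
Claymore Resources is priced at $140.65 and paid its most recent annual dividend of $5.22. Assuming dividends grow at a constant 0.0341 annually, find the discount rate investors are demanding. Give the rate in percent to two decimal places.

7.25%

Rearranging the constant-growth DDM: r = D₁/P₀ + g.
D₁ = 5.22 × (1 + 0.0341) = 5.3980.
r = 5.3980 / 140.65 + 0.0341 = 0.03838 + 0.0341 = 0.07248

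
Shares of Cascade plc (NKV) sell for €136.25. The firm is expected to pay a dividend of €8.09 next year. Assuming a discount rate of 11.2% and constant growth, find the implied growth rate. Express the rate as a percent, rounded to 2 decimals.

From P₀ = D₁/(r − g), the implied growth is g = r − D₁/P₀.
g = 0.112 − 8.09/136.25 = 0.112 − 0.05938 = 0.05262

5.26%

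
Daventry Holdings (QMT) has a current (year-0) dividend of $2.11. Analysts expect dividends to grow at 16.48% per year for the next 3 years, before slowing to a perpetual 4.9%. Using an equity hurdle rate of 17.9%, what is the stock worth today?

Two-stage DDM. Project D₁…D_3 at 0.1648, terminal growth 0.049, discount at r = 0.179.
D_1 = 2.4577
D_2 = 2.8628
D_3 = 3.3345
Terminal value at t=3: TV = D_4/(r−g) = 3.4979/(0.179−0.049) = 26.9072
P₀ = 2.4577/(1+0.179)^1 + 2.8628/(1+0.179)^2 + 3.3345/(1+0.179)^3 + 26.9072/(1+0.179)^3 = 22.5970

$22.60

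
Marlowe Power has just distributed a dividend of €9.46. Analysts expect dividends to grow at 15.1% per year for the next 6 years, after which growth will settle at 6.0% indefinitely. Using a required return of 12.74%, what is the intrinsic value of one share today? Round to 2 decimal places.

€229.54

Two-stage DDM. Project D₁…D_6 at 0.151, terminal growth 0.06, discount at r = 0.1274.
D_1 = 10.8885
D_2 = 12.5326
D_3 = 14.4250
D_4 = 16.6032
D_5 = 19.1103
D_6 = 21.9960
Terminal value at t=6: TV = D_7/(r−g) = 23.3157/(0.1274−0.06) = 345.9307
P₀ = 10.8885/(1+0.1274)^1 + 12.5326/(1+0.1274)^2 + 14.4250/(1+0.1274)^3 + 16.6032/(1+0.1274)^4 + 19.1103/(1+0.1274)^5 + 21.9960/(1+0.1274)^6 + 345.9307/(1+0.1274)^6 = 229.5361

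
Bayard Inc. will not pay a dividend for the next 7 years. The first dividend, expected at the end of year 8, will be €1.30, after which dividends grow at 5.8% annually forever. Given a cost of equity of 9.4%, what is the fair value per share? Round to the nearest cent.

Deferred-dividend DDM. At t=7 the remaining stream is a growing perpetuity with first payment D_8 = 1.30.
V_7 = D_8/(r−g) = 1.30/(0.094−0.058) = 36.1111
P₀ = V_7/(1+r)^7 = 36.1111/(1+0.094)^7 = 19.2539

€19.25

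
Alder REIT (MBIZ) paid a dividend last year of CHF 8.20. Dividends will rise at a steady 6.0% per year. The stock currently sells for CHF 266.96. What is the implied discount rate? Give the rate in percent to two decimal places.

Rearranging the constant-growth DDM: r = D₁/P₀ + g.
D₁ = 8.20 × (1 + 0.06) = 8.6920.
r = 8.6920 / 266.96 + 0.06 = 0.03256 + 0.06 = 0.09256

9.26%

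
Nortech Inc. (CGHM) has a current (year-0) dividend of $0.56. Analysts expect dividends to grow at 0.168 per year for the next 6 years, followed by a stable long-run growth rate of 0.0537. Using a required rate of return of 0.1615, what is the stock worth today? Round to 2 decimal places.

Two-stage DDM. Project D₁…D_6 at 0.168, terminal growth 0.0537, discount at r = 0.1615.
D_1 = 0.6541
D_2 = 0.7640
D_3 = 0.8923
D_4 = 1.0422
D_5 = 1.2173
D_6 = 1.4218
Terminal value at t=6: TV = D_7/(r−g) = 1.4982/(0.1615−0.0537) = 13.8977
P₀ = 0.6541/(1+0.1615)^1 + 0.7640/(1+0.1615)^2 + 0.8923/(1+0.1615)^3 + 1.0422/(1+0.1615)^4 + 1.2173/(1+0.1615)^5 + 1.4218/(1+0.1615)^6 + 13.8977/(1+0.1615)^6 = 9.0866

$9.09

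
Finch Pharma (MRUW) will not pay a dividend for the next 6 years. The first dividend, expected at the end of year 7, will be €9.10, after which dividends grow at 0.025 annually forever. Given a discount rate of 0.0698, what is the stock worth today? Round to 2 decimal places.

€135.50

Deferred-dividend DDM. At t=6 the remaining stream is a growing perpetuity with first payment D_7 = 9.10.
V_6 = D_7/(r−g) = 9.10/(0.0698−0.025) = 203.1250
P₀ = V_6/(1+r)^6 = 203.1250/(1+0.0698)^6 = 135.5027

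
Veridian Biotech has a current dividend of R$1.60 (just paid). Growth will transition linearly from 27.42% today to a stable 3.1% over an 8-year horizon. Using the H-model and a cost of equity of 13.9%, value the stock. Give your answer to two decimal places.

R$29.69

H-model: P₀ = D₀[(1+g_L) + H(g_S−g_L)]/(r−g_L), with H = 8/2 = 4.
P₀ = 1.60 × [(1+0.031) + 4×(0.2742−0.031)] / (0.139−0.031)
   = 1.60 × 2.0038 / 0.108 = 29.6859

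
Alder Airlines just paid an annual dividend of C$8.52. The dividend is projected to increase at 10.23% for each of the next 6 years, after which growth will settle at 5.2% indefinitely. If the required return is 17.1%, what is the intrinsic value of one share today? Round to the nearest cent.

C$94.00

Two-stage DDM. Project D₁…D_6 at 0.1023, terminal growth 0.052, discount at r = 0.171.
D_1 = 9.3916
D_2 = 10.3524
D_3 = 11.4114
D_4 = 12.5788
D_5 = 13.8656
D_6 = 15.2840
Terminal value at t=6: TV = D_7/(r−g) = 16.0788/(0.171−0.052) = 135.1161
P₀ = 9.3916/(1+0.171)^1 + 10.3524/(1+0.171)^2 + 11.4114/(1+0.171)^3 + 12.5788/(1+0.171)^4 + 13.8656/(1+0.171)^5 + 15.2840/(1+0.171)^6 + 135.1161/(1+0.171)^6 = 93.9956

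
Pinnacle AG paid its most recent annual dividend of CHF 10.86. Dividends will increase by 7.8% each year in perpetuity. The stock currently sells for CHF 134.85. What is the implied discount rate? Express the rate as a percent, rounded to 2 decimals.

Rearranging the constant-growth DDM: r = D₁/P₀ + g.
D₁ = 10.86 × (1 + 0.078) = 11.7071.
r = 11.7071 / 134.85 + 0.078 = 0.08682 + 0.078 = 0.16482

16.48%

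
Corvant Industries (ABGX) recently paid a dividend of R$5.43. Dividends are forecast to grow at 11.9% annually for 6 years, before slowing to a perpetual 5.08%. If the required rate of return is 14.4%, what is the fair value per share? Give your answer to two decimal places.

Two-stage DDM. Project D₁…D_6 at 0.119, terminal growth 0.0508, discount at r = 0.144.
D_1 = 6.0762
D_2 = 6.7992
D_3 = 7.6083
D_4 = 8.5137
D_5 = 9.5269
D_6 = 10.6606
Terminal value at t=6: TV = D_7/(r−g) = 11.2021/(0.144−0.0508) = 120.1945
P₀ = 6.0762/(1+0.144)^1 + 6.7992/(1+0.144)^2 + 7.6083/(1+0.144)^3 + 8.5137/(1+0.144)^4 + 9.5269/(1+0.144)^5 + 10.6606/(1+0.144)^6 + 120.1945/(1+0.144)^6 = 83.7971

R$83.80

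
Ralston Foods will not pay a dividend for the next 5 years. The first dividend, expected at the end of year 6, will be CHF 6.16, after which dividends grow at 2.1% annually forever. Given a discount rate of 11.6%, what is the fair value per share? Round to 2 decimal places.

CHF 37.46

Deferred-dividend DDM. At t=5 the remaining stream is a growing perpetuity with first payment D_6 = 6.16.
V_5 = D_6/(r−g) = 6.16/(0.116−0.021) = 64.8421
P₀ = V_5/(1+r)^5 = 64.8421/(1+0.116)^5 = 37.4573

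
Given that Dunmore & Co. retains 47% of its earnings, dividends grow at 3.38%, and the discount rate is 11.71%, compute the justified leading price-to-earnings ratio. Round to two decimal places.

6.36

Payout ratio b = 1 − 0.47 = 0.53.
Justified leading P/E = b/(r−g) = 0.53/(0.1171−0.0338) = 6.3625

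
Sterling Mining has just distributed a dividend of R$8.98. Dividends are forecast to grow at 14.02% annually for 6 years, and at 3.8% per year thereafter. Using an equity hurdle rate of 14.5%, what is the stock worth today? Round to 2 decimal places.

Two-stage DDM. Project D₁…D_6 at 0.1402, terminal growth 0.038, discount at r = 0.145.
D_1 = 10.2390
D_2 = 11.6745
D_3 = 13.3113
D_4 = 15.1775
D_5 = 17.3054
D_6 = 19.7316
Terminal value at t=6: TV = D_7/(r−g) = 20.4814/(0.145−0.038) = 191.4151
P₀ = 10.2390/(1+0.145)^1 + 11.6745/(1+0.145)^2 + 13.3113/(1+0.145)^3 + 15.1775/(1+0.145)^4 + 17.3054/(1+0.145)^5 + 19.7316/(1+0.145)^6 + 191.4151/(1+0.145)^6 = 138.0410

R$138.04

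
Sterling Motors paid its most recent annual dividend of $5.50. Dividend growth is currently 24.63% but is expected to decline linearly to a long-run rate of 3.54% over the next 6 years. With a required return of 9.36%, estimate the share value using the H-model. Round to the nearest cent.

$157.64

H-model: P₀ = D₀[(1+g_L) + H(g_S−g_L)]/(r−g_L), with H = 6/2 = 3.
P₀ = 5.50 × [(1+0.0354) + 3×(0.2463−0.0354)] / (0.0936−0.0354)
   = 5.50 × 1.6681 / 0.0582 = 157.6383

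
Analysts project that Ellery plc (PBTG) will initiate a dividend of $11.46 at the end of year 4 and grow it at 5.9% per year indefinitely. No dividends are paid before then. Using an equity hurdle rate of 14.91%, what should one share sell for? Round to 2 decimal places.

Deferred-dividend DDM. At t=3 the remaining stream is a growing perpetuity with first payment D_4 = 11.46.
V_3 = D_4/(r−g) = 11.46/(0.1491−0.059) = 127.1920
P₀ = V_3/(1+r)^3 = 127.1920/(1+0.1491)^3 = 83.8275

$83.83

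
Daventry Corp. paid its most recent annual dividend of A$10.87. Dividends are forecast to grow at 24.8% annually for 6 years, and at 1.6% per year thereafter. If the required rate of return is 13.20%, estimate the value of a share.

A$263.99

Two-stage DDM. Project D₁…D_6 at 0.248, terminal growth 0.016, discount at r = 0.132.
D_1 = 13.5658
D_2 = 16.9301
D_3 = 21.1287
D_4 = 26.3686
D_5 = 32.9081
D_6 = 41.0693
Terminal value at t=6: TV = D_7/(r−g) = 41.7264/(0.132−0.016) = 359.7102
P₀ = 13.5658/(1+0.132)^1 + 16.9301/(1+0.132)^2 + 21.1287/(1+0.132)^3 + 26.3686/(1+0.132)^4 + 32.9081/(1+0.132)^5 + 41.0693/(1+0.132)^6 + 359.7102/(1+0.132)^6 = 263.9941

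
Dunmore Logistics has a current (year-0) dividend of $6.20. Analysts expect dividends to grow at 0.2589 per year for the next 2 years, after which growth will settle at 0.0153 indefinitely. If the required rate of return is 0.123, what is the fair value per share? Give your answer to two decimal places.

Two-stage DDM. Project D₁…D_2 at 0.2589, terminal growth 0.0153, discount at r = 0.123.
D_1 = 7.8052
D_2 = 9.8259
Terminal value at t=2: TV = D_3/(r−g) = 9.9763/(0.123−0.0153) = 92.6303
P₀ = 7.8052/(1+0.123)^1 + 9.8259/(1+0.123)^2 + 92.6303/(1+0.123)^2 = 88.1919

$88.19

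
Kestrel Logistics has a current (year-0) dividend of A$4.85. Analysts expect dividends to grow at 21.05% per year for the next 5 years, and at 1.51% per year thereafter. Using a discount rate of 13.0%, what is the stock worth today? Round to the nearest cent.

Two-stage DDM. Project D₁…D_5 at 0.2105, terminal growth 0.0151, discount at r = 0.13.
D_1 = 5.8709
D_2 = 7.1068
D_3 = 8.6027
D_4 = 10.4136
D_5 = 12.6057
Terminal value at t=5: TV = D_6/(r−g) = 12.7960/(0.13−0.0151) = 111.3665
P₀ = 5.8709/(1+0.13)^1 + 7.1068/(1+0.13)^2 + 8.6027/(1+0.13)^3 + 10.4136/(1+0.13)^4 + 12.6057/(1+0.13)^5 + 111.3665/(1+0.13)^5 = 90.3972

A$90.40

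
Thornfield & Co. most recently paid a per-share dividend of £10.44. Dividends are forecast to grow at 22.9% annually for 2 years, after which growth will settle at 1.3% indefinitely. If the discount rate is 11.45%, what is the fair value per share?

£150.91

Two-stage DDM. Project D₁…D_2 at 0.229, terminal growth 0.013, discount at r = 0.1145.
D_1 = 12.8308
D_2 = 15.7690
Terminal value at t=2: TV = D_3/(r−g) = 15.9740/(0.1145−0.013) = 157.3793
P₀ = 12.8308/(1+0.1145)^1 + 15.7690/(1+0.1145)^2 + 157.3793/(1+0.1145)^2 = 150.9111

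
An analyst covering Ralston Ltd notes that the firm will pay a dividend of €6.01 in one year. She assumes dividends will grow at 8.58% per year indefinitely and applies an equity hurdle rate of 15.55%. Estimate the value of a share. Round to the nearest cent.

€86.23

Gordon growth model: P₀ = D₁/(r − g), with D₁ = 6.01 given directly.
P₀ = 6.0100 / (0.1555 − 0.0858) = 6.0100 / 0.0697 = 86.2267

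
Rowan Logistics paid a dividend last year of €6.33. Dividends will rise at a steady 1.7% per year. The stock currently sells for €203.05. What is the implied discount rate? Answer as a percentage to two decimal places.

4.87%

Rearranging the constant-growth DDM: r = D₁/P₀ + g.
D₁ = 6.33 × (1 + 0.017) = 6.4376.
r = 6.4376 / 203.05 + 0.017 = 0.03170 + 0.017 = 0.04870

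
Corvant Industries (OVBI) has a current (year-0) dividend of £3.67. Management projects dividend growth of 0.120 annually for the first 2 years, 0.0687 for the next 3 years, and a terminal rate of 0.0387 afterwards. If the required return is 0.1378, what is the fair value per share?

Three-stage DDM. Project D₁…D_5; terminal Gordon value at t=5 with g = 0.0387; discount at r = 0.1378.
D_1 = 4.1104
D_2 = 4.6036
D_3 = 4.9199
D_4 = 5.2579
D_5 = 5.6191
TV_5 = 5.8366/(0.1378−0.0387) = 58.8960
P₀ = Σ Dₜ/(1+r)ᵗ + TV_5/(1+r)^5 = 47.4784

£47.48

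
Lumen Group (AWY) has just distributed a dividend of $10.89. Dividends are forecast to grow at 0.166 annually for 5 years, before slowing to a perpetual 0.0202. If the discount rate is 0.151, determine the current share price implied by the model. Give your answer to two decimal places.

Two-stage DDM. Project D₁…D_5 at 0.166, terminal growth 0.0202, discount at r = 0.151.
D_1 = 12.6977
D_2 = 14.8056
D_3 = 17.2633
D_4 = 20.1290
D_5 = 23.4704
Terminal value at t=5: TV = D_6/(r−g) = 23.9445/(0.151−0.0202) = 183.0620
P₀ = 12.6977/(1+0.151)^1 + 14.8056/(1+0.151)^2 + 17.2633/(1+0.151)^3 + 20.1290/(1+0.151)^4 + 23.4704/(1+0.151)^5 + 183.0620/(1+0.151)^5 = 147.2356

$147.24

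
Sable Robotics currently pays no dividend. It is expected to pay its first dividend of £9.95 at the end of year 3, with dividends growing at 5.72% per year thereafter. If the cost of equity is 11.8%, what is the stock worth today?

Deferred-dividend DDM. At t=2 the remaining stream is a growing perpetuity with first payment D_3 = 9.95.
V_2 = D_3/(r−g) = 9.95/(0.118−0.0572) = 163.6513
P₀ = V_2/(1+r)^2 = 163.6513/(1+0.118)^2 = 130.9290

£130.93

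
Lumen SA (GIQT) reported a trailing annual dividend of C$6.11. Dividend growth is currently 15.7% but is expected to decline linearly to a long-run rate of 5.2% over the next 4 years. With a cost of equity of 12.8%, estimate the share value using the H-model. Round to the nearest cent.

H-model: P₀ = D₀[(1+g_L) + H(g_S−g_L)]/(r−g_L), with H = 4/2 = 2.
P₀ = 6.11 × [(1+0.052) + 2×(0.157−0.052)] / (0.128−0.052)
   = 6.11 × 1.2620 / 0.076 = 101.4582

C$101.46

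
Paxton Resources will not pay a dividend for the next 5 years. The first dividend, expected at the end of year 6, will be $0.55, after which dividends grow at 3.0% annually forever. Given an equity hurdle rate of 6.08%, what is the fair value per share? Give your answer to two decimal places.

Deferred-dividend DDM. At t=5 the remaining stream is a growing perpetuity with first payment D_6 = 0.55.
V_5 = D_6/(r−g) = 0.55/(0.0608−0.03) = 17.8571
P₀ = V_5/(1+r)^5 = 17.8571/(1+0.0608)^5 = 13.2937

$13.29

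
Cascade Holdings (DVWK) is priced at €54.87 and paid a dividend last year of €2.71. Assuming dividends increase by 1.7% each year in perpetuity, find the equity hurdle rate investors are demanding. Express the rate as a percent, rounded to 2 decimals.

Rearranging the constant-growth DDM: r = D₁/P₀ + g.
D₁ = 2.71 × (1 + 0.017) = 2.7561.
r = 2.7561 / 54.87 + 0.017 = 0.05023 + 0.017 = 0.06723

6.72%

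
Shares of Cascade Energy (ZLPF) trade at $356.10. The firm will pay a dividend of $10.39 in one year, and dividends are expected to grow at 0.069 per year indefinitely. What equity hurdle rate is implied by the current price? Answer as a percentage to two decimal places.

9.82%

Rearranging the constant-growth DDM: r = D₁/P₀ + g.
r = 10.3900 / 356.10 + 0.069 = 0.02918 + 0.069 = 0.09818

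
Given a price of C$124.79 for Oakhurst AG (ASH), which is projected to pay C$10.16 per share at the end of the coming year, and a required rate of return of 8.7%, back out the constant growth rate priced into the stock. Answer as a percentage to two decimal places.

0.56%

From P₀ = D₁/(r − g), the implied growth is g = r − D₁/P₀.
g = 0.087 − 10.16/124.79 = 0.087 − 0.08142 = 0.00558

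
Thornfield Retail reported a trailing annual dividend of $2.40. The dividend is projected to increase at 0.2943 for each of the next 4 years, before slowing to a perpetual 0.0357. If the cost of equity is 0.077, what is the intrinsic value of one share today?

Two-stage DDM. Project D₁…D_4 at 0.2943, terminal growth 0.0357, discount at r = 0.077.
D_1 = 3.1063
D_2 = 4.0205
D_3 = 5.2037
D_4 = 6.7352
Terminal value at t=4: TV = D_5/(r−g) = 6.9757/(0.077−0.0357) = 168.9021
P₀ = 3.1063/(1+0.077)^1 + 4.0205/(1+0.077)^2 + 5.2037/(1+0.077)^3 + 6.7352/(1+0.077)^4 + 168.9021/(1+0.077)^4 = 141.0590

$141.06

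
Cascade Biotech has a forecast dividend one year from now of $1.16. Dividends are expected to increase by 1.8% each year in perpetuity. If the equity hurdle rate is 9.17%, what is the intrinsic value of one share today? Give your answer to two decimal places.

Gordon growth model: P₀ = D₁/(r − g), with D₁ = 1.16 given directly.
P₀ = 1.1600 / (0.0917 − 0.018) = 1.1600 / 0.0737 = 15.7395

$15.74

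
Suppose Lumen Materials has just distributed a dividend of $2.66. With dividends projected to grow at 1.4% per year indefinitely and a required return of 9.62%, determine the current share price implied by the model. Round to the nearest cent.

Gordon growth model: P₀ = D₁/(r − g). D₁ = 2.66 × (1 + 0.014) = 2.6972.
P₀ = 2.6972 / (0.0962 − 0.014) = 2.6972 / 0.0822 = 32.8131

$32.81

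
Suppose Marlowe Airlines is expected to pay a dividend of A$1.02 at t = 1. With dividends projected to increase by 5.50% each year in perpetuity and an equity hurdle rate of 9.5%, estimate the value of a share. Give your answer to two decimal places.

Gordon growth model: P₀ = D₁/(r − g), with D₁ = 1.02 given directly.
P₀ = 1.0200 / (0.095 − 0.055) = 1.0200 / 0.04 = 25.5000

A$25.50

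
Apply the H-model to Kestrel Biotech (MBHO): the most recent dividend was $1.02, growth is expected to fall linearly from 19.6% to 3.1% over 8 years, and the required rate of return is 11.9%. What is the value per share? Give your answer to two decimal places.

H-model: P₀ = D₀[(1+g_L) + H(g_S−g_L)]/(r−g_L), with H = 8/2 = 4.
P₀ = 1.02 × [(1+0.031) + 4×(0.196−0.031)] / (0.119−0.031)
   = 1.02 × 1.6910 / 0.088 = 19.6002

$19.60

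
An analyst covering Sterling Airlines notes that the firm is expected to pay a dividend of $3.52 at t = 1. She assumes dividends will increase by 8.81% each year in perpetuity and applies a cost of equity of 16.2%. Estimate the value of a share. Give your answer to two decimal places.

Gordon growth model: P₀ = D₁/(r − g), with D₁ = 3.52 given directly.
P₀ = 3.5200 / (0.162 − 0.0881) = 3.5200 / 0.0739 = 47.6319

$47.63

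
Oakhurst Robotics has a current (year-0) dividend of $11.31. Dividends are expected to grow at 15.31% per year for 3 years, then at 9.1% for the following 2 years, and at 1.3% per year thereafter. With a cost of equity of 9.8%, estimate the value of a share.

Three-stage DDM. Project D₁…D_5; terminal Gordon value at t=5 with g = 0.013; discount at r = 0.098.
D_1 = 13.0416
D_2 = 15.0382
D_3 = 17.3406
D_4 = 18.9186
D_5 = 20.6402
TV_5 = 20.9085/(0.098−0.013) = 245.9821
P₀ = Σ Dₜ/(1+r)ᵗ + TV_5/(1+r)^5 = 217.5315

$217.53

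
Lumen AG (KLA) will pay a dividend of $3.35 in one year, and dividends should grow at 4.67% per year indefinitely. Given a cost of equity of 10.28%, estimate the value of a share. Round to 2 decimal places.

$59.71

Gordon growth model: P₀ = D₁/(r − g), with D₁ = 3.35 given directly.
P₀ = 3.3500 / (0.1028 − 0.0467) = 3.3500 / 0.0561 = 59.7148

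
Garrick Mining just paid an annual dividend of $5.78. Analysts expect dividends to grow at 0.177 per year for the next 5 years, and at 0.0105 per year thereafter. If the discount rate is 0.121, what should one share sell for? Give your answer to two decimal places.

$100.98

Two-stage DDM. Project D₁…D_5 at 0.177, terminal growth 0.0105, discount at r = 0.121.
D_1 = 6.8031
D_2 = 8.0072
D_3 = 9.4245
D_4 = 11.0926
D_5 = 13.0560
Terminal value at t=5: TV = D_6/(r−g) = 13.1931/(0.121−0.0105) = 119.3945
P₀ = 6.8031/(1+0.121)^1 + 8.0072/(1+0.121)^2 + 9.4245/(1+0.121)^3 + 11.0926/(1+0.121)^4 + 13.0560/(1+0.121)^5 + 119.3945/(1+0.121)^5 = 100.9766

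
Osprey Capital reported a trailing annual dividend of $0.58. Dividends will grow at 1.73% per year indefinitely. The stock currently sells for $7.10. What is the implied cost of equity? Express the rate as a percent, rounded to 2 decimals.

Rearranging the constant-growth DDM: r = D₁/P₀ + g.
D₁ = 0.58 × (1 + 0.0173) = 0.5900.
r = 0.5900 / 7.10 + 0.0173 = 0.08310 + 0.0173 = 0.10040

10.04%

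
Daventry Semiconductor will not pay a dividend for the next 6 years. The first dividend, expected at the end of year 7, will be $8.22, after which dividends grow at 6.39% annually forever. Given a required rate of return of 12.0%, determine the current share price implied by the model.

Deferred-dividend DDM. At t=6 the remaining stream is a growing perpetuity with first payment D_7 = 8.22.
V_6 = D_7/(r−g) = 8.22/(0.12−0.0639) = 146.5241
P₀ = V_6/(1+r)^6 = 146.5241/(1+0.12)^6 = 74.2337

$74.23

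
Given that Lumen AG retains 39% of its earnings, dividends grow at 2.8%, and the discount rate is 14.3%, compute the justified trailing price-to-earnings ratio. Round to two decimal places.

5.45

Payout ratio b = 1 − 0.39 = 0.61.
Justified trailing P/E = b(1+g)/(r−g) = 0.61×(1+0.028)/(0.143−0.028) = 5.4529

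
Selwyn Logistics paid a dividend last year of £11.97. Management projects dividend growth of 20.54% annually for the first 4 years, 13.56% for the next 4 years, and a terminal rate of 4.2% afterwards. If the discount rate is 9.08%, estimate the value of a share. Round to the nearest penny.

Three-stage DDM. Project D₁…D_8; terminal Gordon value at t=8 with g = 0.042; discount at r = 0.0908.
D_1 = 14.4286
D_2 = 17.3923
D_3 = 20.9647
D_4 = 25.2708
D_5 = 28.6975
D_6 = 32.5889
D_7 = 37.0080
D_8 = 42.0262
TV_8 = 43.7913/(0.0908−0.042) = 897.3634
P₀ = Σ Dₜ/(1+r)ᵗ + TV_8/(1+r)^8 = 588.6071

£588.61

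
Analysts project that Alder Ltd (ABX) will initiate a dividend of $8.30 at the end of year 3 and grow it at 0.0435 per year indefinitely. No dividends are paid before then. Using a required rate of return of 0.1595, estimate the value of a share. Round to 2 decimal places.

$53.22

Deferred-dividend DDM. At t=2 the remaining stream is a growing perpetuity with first payment D_3 = 8.30.
V_2 = D_3/(r−g) = 8.30/(0.1595−0.0435) = 71.5517
P₀ = V_2/(1+r)^2 = 71.5517/(1+0.1595)^2 = 53.2205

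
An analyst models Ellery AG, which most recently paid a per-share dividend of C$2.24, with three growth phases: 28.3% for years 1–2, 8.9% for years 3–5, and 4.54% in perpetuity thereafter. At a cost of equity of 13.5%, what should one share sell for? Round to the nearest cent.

C$42.80

Three-stage DDM. Project D₁…D_5; terminal Gordon value at t=5 with g = 0.0454; discount at r = 0.135.
D_1 = 2.8739
D_2 = 3.6872
D_3 = 4.0154
D_4 = 4.3728
D_5 = 4.7620
TV_5 = 4.9781/(0.135−0.0454) = 55.5596
P₀ = Σ Dₜ/(1+r)ᵗ + TV_5/(1+r)^5 = 42.8009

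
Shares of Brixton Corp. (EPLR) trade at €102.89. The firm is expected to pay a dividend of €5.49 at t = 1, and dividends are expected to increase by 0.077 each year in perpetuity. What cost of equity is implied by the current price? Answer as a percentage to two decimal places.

13.04%

Rearranging the constant-growth DDM: r = D₁/P₀ + g.
r = 5.4900 / 102.89 + 0.077 = 0.05336 + 0.077 = 0.13036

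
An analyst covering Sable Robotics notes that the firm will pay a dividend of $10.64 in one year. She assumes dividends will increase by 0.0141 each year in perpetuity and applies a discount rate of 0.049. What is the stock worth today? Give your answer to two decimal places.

Gordon growth model: P₀ = D₁/(r − g), with D₁ = 10.64 given directly.
P₀ = 10.6400 / (0.049 − 0.0141) = 10.6400 / 0.0349 = 304.8711

$304.87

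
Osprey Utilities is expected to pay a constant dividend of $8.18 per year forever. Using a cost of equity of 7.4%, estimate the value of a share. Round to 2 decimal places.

$110.54

Zero-growth DDM (perpetuity): P₀ = D/r = 8.18 / 0.074 = 110.5405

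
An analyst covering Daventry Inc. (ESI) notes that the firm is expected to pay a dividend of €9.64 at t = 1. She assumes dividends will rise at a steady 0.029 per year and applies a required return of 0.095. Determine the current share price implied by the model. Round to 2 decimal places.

€146.06

Gordon growth model: P₀ = D₁/(r − g), with D₁ = 9.64 given directly.
P₀ = 9.6400 / (0.095 − 0.029) = 9.6400 / 0.066 = 146.0606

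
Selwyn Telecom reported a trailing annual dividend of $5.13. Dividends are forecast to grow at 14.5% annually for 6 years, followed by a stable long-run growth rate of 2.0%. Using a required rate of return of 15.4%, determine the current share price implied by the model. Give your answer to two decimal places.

$67.21

Two-stage DDM. Project D₁…D_6 at 0.145, terminal growth 0.02, discount at r = 0.154.
D_1 = 5.8739
D_2 = 6.7256
D_3 = 7.7008
D_4 = 8.8174
D_5 = 10.0959
D_6 = 11.5598
Terminal value at t=6: TV = D_7/(r−g) = 11.7910/(0.154−0.02) = 87.9925
P₀ = 5.8739/(1+0.154)^1 + 6.7256/(1+0.154)^2 + 7.7008/(1+0.154)^3 + 8.8174/(1+0.154)^4 + 10.0959/(1+0.154)^5 + 11.5598/(1+0.154)^6 + 87.9925/(1+0.154)^6 = 67.2079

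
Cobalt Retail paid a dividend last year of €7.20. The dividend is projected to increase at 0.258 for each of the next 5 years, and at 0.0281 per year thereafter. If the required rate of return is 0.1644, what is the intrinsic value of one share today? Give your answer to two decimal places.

Two-stage DDM. Project D₁…D_5 at 0.258, terminal growth 0.0281, discount at r = 0.1644.
D_1 = 9.0576
D_2 = 11.3945
D_3 = 14.3342
D_4 = 18.0325
D_5 = 22.6848
Terminal value at t=5: TV = D_6/(r−g) = 23.3223/(0.1644−0.0281) = 171.1099
P₀ = 9.0576/(1+0.1644)^1 + 11.3945/(1+0.1644)^2 + 14.3342/(1+0.1644)^3 + 18.0325/(1+0.1644)^4 + 22.6848/(1+0.1644)^5 + 171.1099/(1+0.1644)^5 = 125.6100

€125.61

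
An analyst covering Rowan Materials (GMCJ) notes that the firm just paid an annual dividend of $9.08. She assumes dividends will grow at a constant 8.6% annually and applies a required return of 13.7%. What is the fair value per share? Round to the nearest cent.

$193.35

Gordon growth model: P₀ = D₁/(r − g). D₁ = 9.08 × (1 + 0.086) = 9.8609.
P₀ = 9.8609 / (0.137 − 0.086) = 9.8609 / 0.051 = 193.3506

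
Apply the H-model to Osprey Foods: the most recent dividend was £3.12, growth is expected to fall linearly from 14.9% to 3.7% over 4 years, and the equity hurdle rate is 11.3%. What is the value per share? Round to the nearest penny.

£51.77

H-model: P₀ = D₀[(1+g_L) + H(g_S−g_L)]/(r−g_L), with H = 4/2 = 2.
P₀ = 3.12 × [(1+0.037) + 2×(0.149−0.037)] / (0.113−0.037)
   = 3.12 × 1.2610 / 0.076 = 51.7674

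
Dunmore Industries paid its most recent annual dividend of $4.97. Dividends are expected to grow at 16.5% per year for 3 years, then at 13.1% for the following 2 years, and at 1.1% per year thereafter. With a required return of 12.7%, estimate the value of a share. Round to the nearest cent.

Three-stage DDM. Project D₁…D_5; terminal Gordon value at t=5 with g = 0.011; discount at r = 0.127.
D_1 = 5.7900
D_2 = 6.7454
D_3 = 7.8584
D_4 = 8.8879
D_5 = 10.0522
TV_5 = 10.1627/(0.127−0.011) = 87.6098
P₀ = Σ Dₜ/(1+r)ᵗ + TV_5/(1+r)^5 = 75.1639

$75.16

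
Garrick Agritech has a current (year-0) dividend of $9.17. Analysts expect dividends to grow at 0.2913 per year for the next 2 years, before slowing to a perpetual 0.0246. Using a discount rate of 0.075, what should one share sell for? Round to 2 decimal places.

Two-stage DDM. Project D₁…D_2 at 0.2913, terminal growth 0.0246, discount at r = 0.075.
D_1 = 11.8412
D_2 = 15.2906
Terminal value at t=2: TV = D_3/(r−g) = 15.6667/(0.075−0.0246) = 310.8476
P₀ = 11.8412/(1+0.075)^1 + 15.2906/(1+0.075)^2 + 310.8476/(1+0.075)^2 = 293.2330

$293.23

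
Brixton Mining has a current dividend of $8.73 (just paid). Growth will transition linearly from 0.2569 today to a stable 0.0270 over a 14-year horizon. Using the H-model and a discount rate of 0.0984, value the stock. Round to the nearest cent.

$322.34

H-model: P₀ = D₀[(1+g_L) + H(g_S−g_L)]/(r−g_L), with H = 14/2 = 7.
P₀ = 8.73 × [(1+0.027) + 7×(0.2569−0.027)] / (0.0984−0.027)
   = 8.73 × 2.6363 / 0.0714 = 322.3375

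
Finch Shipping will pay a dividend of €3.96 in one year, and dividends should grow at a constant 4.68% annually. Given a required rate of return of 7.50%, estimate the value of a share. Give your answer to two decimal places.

Gordon growth model: P₀ = D₁/(r − g), with D₁ = 3.96 given directly.
P₀ = 3.9600 / (0.075 − 0.0468) = 3.9600 / 0.0282 = 140.4255

€140.43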